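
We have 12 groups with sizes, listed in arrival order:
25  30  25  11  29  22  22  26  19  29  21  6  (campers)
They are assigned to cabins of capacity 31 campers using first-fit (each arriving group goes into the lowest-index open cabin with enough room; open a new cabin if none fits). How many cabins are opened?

10

  25 → cabin 1 (new)  [load 25/31]
  30 → cabin 2 (new)  [load 30/31]
  25 → cabin 3 (new)  [load 25/31]
  11 → cabin 4 (new)  [load 11/31]
  29 → cabin 5 (new)  [load 29/31]
  22 → cabin 6 (new)  [load 22/31]
  22 → cabin 7 (new)  [load 22/31]
  26 → cabin 8 (new)  [load 26/31]
  19 → cabin 4  [load 30/31]
  29 → cabin 9 (new)  [load 29/31]
  21 → cabin 10 (new)  [load 21/31]
  6 → cabin 1  [load 31/31]
10 cabins opened.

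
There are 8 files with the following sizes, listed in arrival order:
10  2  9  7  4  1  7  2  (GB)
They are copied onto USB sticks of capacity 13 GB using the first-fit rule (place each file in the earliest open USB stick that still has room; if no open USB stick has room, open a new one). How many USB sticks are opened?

4

  10 → USB stick 1 (new)  [load 10/13]
  2 → USB stick 1  [load 12/13]
  9 → USB stick 2 (new)  [load 9/13]
  7 → USB stick 3 (new)  [load 7/13]
  4 → USB stick 2  [load 13/13]
  1 → USB stick 1  [load 13/13]
  7 → USB stick 4 (new)  [load 7/13]
  2 → USB stick 3  [load 9/13]
4 USB sticks opened.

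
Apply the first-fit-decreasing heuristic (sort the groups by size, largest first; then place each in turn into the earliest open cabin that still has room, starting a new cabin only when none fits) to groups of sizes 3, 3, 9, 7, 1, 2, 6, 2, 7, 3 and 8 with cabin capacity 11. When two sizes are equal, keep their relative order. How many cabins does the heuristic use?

5

Sorted descending: 9, 8, 7, 7, 6, 3, 3, 3, 2, 2, 1.
  9 → cabin 1 (new)  [load 9/11]
  8 → cabin 2 (new)  [load 8/11]
  7 → cabin 3 (new)  [load 7/11]
  7 → cabin 4 (new)  [load 7/11]
  6 → cabin 5 (new)  [load 6/11]
  3 → cabin 2  [load 11/11]
  3 → cabin 3  [load 10/11]
  3 → cabin 4  [load 10/11]
  2 → cabin 1  [load 11/11]
  2 → cabin 5  [load 8/11]
  1 → cabin 3  [load 11/11]
5 cabins opened.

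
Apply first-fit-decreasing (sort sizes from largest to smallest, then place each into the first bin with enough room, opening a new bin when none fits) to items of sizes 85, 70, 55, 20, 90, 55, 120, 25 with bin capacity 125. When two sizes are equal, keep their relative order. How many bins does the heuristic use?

Sorted descending: 120, 90, 85, 70, 55, 55, 25, 20.
  120 → bin 1 (new)  [load 120/125]
  90 → bin 2 (new)  [load 90/125]
  85 → bin 3 (new)  [load 85/125]
  70 → bin 4 (new)  [load 70/125]
  55 → bin 4  [load 125/125]
  55 → bin 5 (new)  [load 55/125]
  25 → bin 2  [load 115/125]
  20 → bin 3  [load 105/125]
5 bins opened.

5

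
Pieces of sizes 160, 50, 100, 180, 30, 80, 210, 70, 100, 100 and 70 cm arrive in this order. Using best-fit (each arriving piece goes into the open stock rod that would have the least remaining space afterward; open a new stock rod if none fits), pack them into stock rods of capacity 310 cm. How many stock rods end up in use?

4

  160 → stock rod 1 (new)  [load 160/310]
  50 → stock rod 1  [load 210/310]
  100 → stock rod 1  [load 310/310]
  180 → stock rod 2 (new)  [load 180/310]
  30 → stock rod 2  [load 210/310]
  80 → stock rod 2  [load 290/310]
  210 → stock rod 3 (new)  [load 210/310]
  70 → stock rod 3  [load 280/310]
  100 → stock rod 4 (new)  [load 100/310]
  100 → stock rod 4  [load 200/310]
  70 → stock rod 4  [load 270/310]
4 stock rods opened.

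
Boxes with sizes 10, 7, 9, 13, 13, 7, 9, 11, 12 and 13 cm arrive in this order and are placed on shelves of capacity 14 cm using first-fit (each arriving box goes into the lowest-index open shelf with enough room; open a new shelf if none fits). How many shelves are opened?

  10 → shelf 1 (new)  [load 10/14]
  7 → shelf 2 (new)  [load 7/14]
  9 → shelf 3 (new)  [load 9/14]
  13 → shelf 4 (new)  [load 13/14]
  13 → shelf 5 (new)  [load 13/14]
  7 → shelf 2  [load 14/14]
  9 → shelf 6 (new)  [load 9/14]
  11 → shelf 7 (new)  [load 11/14]
  12 → shelf 8 (new)  [load 12/14]
  13 → shelf 9 (new)  [load 13/14]
9 shelves opened.

9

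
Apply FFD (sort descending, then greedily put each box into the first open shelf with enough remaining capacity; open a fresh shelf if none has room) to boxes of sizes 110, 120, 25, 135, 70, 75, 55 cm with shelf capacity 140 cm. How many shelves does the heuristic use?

5

Sorted descending: 135, 120, 110, 75, 70, 55, 25.
  135 → shelf 1 (new)  [load 135/140]
  120 → shelf 2 (new)  [load 120/140]
  110 → shelf 3 (new)  [load 110/140]
  75 → shelf 4 (new)  [load 75/140]
  70 → shelf 5 (new)  [load 70/140]
  55 → shelf 4  [load 130/140]
  25 → shelf 3  [load 135/140]
5 shelves opened.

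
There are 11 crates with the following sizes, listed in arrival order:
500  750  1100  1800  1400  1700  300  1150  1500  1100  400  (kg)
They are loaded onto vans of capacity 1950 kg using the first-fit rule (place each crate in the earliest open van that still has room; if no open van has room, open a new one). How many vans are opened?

  500 → van 1 (new)  [load 500/1950]
  750 → van 1  [load 1250/1950]
  1100 → van 2 (new)  [load 1100/1950]
  1800 → van 3 (new)  [load 1800/1950]
  1400 → van 4 (new)  [load 1400/1950]
  1700 → van 5 (new)  [load 1700/1950]
  300 → van 1  [load 1550/1950]
  1150 → van 6 (new)  [load 1150/1950]
  1500 → van 7 (new)  [load 1500/1950]
  1100 → van 8 (new)  [load 1100/1950]
  400 → van 1  [load 1950/1950]
8 vans opened.

8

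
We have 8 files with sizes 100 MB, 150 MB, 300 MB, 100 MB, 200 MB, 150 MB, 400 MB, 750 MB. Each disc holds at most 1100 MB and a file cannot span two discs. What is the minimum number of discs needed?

Total = 750 + 400 + 300 + 200 + 150 + 150 + 100 + 100 = 2150 MB.
Lower bound: ⌈2150/1100⌉ = 2 discs.
A packing using 2 discs:
  disc 1: 750 + 300 = 1050
  disc 2: 400 + 200 + 150 + 150 + 100 + 100 = 1100
This matches the lower bound, so 2 is optimal.

2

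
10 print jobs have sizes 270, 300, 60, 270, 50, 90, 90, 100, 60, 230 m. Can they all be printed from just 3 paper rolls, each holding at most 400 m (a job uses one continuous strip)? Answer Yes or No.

No

Total = 1520 m; ⌈1520/400⌉ = 4.
At least 4 paper rolls are required, but only 3 are allowed.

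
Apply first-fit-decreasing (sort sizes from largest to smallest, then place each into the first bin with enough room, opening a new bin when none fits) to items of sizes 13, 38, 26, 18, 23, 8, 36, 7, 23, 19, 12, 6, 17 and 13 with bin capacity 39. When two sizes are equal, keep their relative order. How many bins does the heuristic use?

Sorted descending: 38, 36, 26, 23, 23, 19, 18, 17, 13, 13, 12, 8, 7, 6.
  38 → bin 1 (new)  [load 38/39]
  36 → bin 2 (new)  [load 36/39]
  26 → bin 3 (new)  [load 26/39]
  23 → bin 4 (new)  [load 23/39]
  23 → bin 5 (new)  [load 23/39]
  19 → bin 6 (new)  [load 19/39]
  18 → bin 6  [load 37/39]
  17 → bin 7 (new)  [load 17/39]
  13 → bin 3  [load 39/39]
  13 → bin 4  [load 36/39]
  12 → bin 5  [load 35/39]
  8 → bin 7  [load 25/39]
  7 → bin 7  [load 32/39]
  6 → bin 7  [load 38/39]
7 bins opened.

7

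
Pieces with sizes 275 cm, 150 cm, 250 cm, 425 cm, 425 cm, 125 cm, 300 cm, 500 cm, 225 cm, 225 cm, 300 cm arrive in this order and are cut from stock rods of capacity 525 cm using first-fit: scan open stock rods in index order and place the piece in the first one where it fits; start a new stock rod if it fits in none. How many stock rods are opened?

  275 → stock rod 1 (new)  [load 275/525]
  150 → stock rod 1  [load 425/525]
  250 → stock rod 2 (new)  [load 250/525]
  425 → stock rod 3 (new)  [load 425/525]
  425 → stock rod 4 (new)  [load 425/525]
  125 → stock rod 2  [load 375/525]
  300 → stock rod 5 (new)  [load 300/525]
  500 → stock rod 6 (new)  [load 500/525]
  225 → stock rod 5  [load 525/525]
  225 → stock rod 7 (new)  [load 225/525]
  300 → stock rod 7  [load 525/525]
7 stock rods opened.

7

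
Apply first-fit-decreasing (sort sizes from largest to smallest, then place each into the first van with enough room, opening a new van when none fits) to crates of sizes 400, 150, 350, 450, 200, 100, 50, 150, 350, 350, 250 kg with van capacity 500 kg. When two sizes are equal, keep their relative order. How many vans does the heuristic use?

Sorted descending: 450, 400, 350, 350, 350, 250, 200, 150, 150, 100, 50.
  450 → van 1 (new)  [load 450/500]
  400 → van 2 (new)  [load 400/500]
  350 → van 3 (new)  [load 350/500]
  350 → van 4 (new)  [load 350/500]
  350 → van 5 (new)  [load 350/500]
  250 → van 6 (new)  [load 250/500]
  200 → van 6  [load 450/500]
  150 → van 3  [load 500/500]
  150 → van 4  [load 500/500]
  100 → van 2  [load 500/500]
  50 → van 1  [load 500/500]
6 vans opened.

6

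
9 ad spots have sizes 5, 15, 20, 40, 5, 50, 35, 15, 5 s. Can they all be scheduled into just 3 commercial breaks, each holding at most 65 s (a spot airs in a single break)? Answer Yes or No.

Yes

A valid assignment using 3 commercial breaks:
  break 1: 50 + 15 = 65
  break 2: 40 + 20 + 5 = 65
  break 3: 35 + 15 + 5 + 5 = 60
Every load is within 65 s, so 3 commercial breaks suffice.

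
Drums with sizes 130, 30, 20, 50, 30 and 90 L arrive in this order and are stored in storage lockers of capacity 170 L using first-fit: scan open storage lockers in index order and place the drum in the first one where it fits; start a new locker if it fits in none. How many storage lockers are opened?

3

  130 → locker 1 (new)  [load 130/170]
  30 → locker 1  [load 160/170]
  20 → locker 2 (new)  [load 20/170]
  50 → locker 2  [load 70/170]
  30 → locker 2  [load 100/170]
  90 → locker 3 (new)  [load 90/170]
3 storage lockers opened.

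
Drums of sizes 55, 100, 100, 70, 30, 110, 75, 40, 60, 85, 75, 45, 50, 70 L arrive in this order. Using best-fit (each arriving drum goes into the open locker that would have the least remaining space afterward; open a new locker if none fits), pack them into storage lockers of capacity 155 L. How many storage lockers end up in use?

7

  55 → locker 1 (new)  [load 55/155]
  100 → locker 1  [load 155/155]
  100 → locker 2 (new)  [load 100/155]
  70 → locker 3 (new)  [load 70/155]
  30 → locker 2  [load 130/155]
  110 → locker 4 (new)  [load 110/155]
  75 → locker 3  [load 145/155]
  40 → locker 4  [load 150/155]
  60 → locker 5 (new)  [load 60/155]
  85 → locker 5  [load 145/155]
  75 → locker 6 (new)  [load 75/155]
  45 → locker 6  [load 120/155]
  50 → locker 7 (new)  [load 50/155]
  70 → locker 7  [load 120/155]
7 storage lockers opened.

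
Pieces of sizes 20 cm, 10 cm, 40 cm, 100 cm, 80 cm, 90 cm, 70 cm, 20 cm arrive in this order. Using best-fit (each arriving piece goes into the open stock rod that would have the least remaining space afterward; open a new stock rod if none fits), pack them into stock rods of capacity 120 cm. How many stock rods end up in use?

5

  20 → stock rod 1 (new)  [load 20/120]
  10 → stock rod 1  [load 30/120]
  40 → stock rod 1  [load 70/120]
  100 → stock rod 2 (new)  [load 100/120]
  80 → stock rod 3 (new)  [load 80/120]
  90 → stock rod 4 (new)  [load 90/120]
  70 → stock rod 5 (new)  [load 70/120]
  20 → stock rod 2  [load 120/120]
5 stock rods opened.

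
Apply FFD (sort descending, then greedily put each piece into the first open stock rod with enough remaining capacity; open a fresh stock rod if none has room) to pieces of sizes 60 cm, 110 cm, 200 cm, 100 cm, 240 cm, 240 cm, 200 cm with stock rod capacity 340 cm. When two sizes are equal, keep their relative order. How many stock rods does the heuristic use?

Sorted descending: 240, 240, 200, 200, 110, 100, 60.
  240 → stock rod 1 (new)  [load 240/340]
  240 → stock rod 2 (new)  [load 240/340]
  200 → stock rod 3 (new)  [load 200/340]
  200 → stock rod 4 (new)  [load 200/340]
  110 → stock rod 3  [load 310/340]
  100 → stock rod 1  [load 340/340]
  60 → stock rod 2  [load 300/340]
4 stock rods opened.

4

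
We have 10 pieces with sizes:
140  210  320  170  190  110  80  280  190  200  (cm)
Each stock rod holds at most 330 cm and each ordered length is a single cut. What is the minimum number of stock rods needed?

7

Total = 320 + 280 + 210 + 200 + 190 + 190 + 170 + 140 + 110 + 80 = 1890 cm.
Lower bound: ⌈1890/330⌉ = 6 stock rods.
Also, 7 pieces each exceed 165 cm, and no two of those can share a stock rod, so at least 7 stock rods are needed.
A packing using 7 stock rods:
  stock rod 1: 320 = 320
  stock rod 2: 280 = 280
  stock rod 3: 210 + 110 = 320
  stock rod 4: 200 + 80 = 280
  stock rod 5: 190 + 140 = 330
  stock rod 6: 190 = 190
  stock rod 7: 170 = 170
This matches the lower bound, so 7 is optimal.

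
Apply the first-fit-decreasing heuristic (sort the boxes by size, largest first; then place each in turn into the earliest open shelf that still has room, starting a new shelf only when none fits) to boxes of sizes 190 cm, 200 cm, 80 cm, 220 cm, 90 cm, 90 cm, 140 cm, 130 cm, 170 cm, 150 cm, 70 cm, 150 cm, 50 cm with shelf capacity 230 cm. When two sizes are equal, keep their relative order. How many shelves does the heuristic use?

Sorted descending: 220, 200, 190, 170, 150, 150, 140, 130, 90, 90, 80, 70, 50.
  220 → shelf 1 (new)  [load 220/230]
  200 → shelf 2 (new)  [load 200/230]
  190 → shelf 3 (new)  [load 190/230]
  170 → shelf 4 (new)  [load 170/230]
  150 → shelf 5 (new)  [load 150/230]
  150 → shelf 6 (new)  [load 150/230]
  140 → shelf 7 (new)  [load 140/230]
  130 → shelf 8 (new)  [load 130/230]
  90 → shelf 7  [load 230/230]
  90 → shelf 8  [load 220/230]
  80 → shelf 5  [load 230/230]
  70 → shelf 6  [load 220/230]
  50 → shelf 4  [load 220/230]
8 shelves opened.

8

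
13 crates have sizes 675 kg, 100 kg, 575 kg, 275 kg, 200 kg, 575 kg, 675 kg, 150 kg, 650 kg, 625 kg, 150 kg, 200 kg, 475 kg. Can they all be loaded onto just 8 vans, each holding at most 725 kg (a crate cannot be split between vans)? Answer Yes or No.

Yes

A valid assignment using 8 vans:
  van 1: 675 = 675
  van 2: 675 = 675
  van 3: 650 = 650
  van 4: 625 + 100 = 725
  van 5: 575 + 150 = 725
  van 6: 575 + 150 = 725
  van 7: 475 + 200 = 675
  van 8: 275 + 200 = 475
Every load is within 725 kg, so 8 vans suffice.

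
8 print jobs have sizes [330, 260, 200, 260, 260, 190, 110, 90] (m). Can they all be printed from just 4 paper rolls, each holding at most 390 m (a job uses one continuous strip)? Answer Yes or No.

No

Total = 1700 m; ⌈1700/390⌉ = 5.
At least 5 paper rolls are required, but only 4 are allowed.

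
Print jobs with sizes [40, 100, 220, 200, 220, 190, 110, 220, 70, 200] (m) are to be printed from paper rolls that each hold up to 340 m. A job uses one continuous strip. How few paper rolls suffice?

6

Total = 220 + 220 + 220 + 200 + 200 + 190 + 110 + 100 + 70 + 40 = 1570 m.
Lower bound: ⌈1570/340⌉ = 5 paper rolls.
Also, 6 print jobs each exceed 170 m, and no two of those can share a roll, so at least 6 paper rolls are needed.
A packing using 6 paper rolls:
  roll 1: 220 + 110 = 330
  roll 2: 220 + 100 = 320
  roll 3: 220 + 70 + 40 = 330
  roll 4: 200 = 200
  roll 5: 200 = 200
  roll 6: 190 = 190
This matches the lower bound, so 6 is optimal.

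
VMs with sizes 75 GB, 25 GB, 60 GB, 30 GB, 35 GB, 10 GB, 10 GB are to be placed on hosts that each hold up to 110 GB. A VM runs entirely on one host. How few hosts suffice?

3

Total = 75 + 60 + 35 + 30 + 25 + 10 + 10 = 245 GB.
Lower bound: ⌈245/110⌉ = 3 hosts.
A packing using 3 hosts:
  host 1: 75 + 35 = 110
  host 2: 60 + 30 + 10 + 10 = 110
  host 3: 25 = 25
This matches the lower bound, so 3 is optimal.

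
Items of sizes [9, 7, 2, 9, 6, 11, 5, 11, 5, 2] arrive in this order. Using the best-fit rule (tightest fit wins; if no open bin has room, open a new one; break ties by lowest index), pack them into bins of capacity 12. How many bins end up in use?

  9 → bin 1 (new)  [load 9/12]
  7 → bin 2 (new)  [load 7/12]
  2 → bin 1  [load 11/12]
  9 → bin 3 (new)  [load 9/12]
  6 → bin 4 (new)  [load 6/12]
  11 → bin 5 (new)  [load 11/12]
  5 → bin 2  [load 12/12]
  11 → bin 6 (new)  [load 11/12]
  5 → bin 4  [load 11/12]
  2 → bin 3  [load 11/12]
6 bins opened.

6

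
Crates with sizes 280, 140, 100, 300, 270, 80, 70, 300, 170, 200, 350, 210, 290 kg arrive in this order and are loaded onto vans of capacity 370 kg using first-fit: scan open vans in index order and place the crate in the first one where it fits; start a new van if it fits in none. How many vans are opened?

  280 → van 1 (new)  [load 280/370]
  140 → van 2 (new)  [load 140/370]
  100 → van 2  [load 240/370]
  300 → van 3 (new)  [load 300/370]
  270 → van 4 (new)  [load 270/370]
  80 → van 1  [load 360/370]
  70 → van 2  [load 310/370]
  300 → van 5 (new)  [load 300/370]
  170 → van 6 (new)  [load 170/370]
  200 → van 6  [load 370/370]
  350 → van 7 (new)  [load 350/370]
  210 → van 8 (new)  [load 210/370]
  290 → van 9 (new)  [load 290/370]
9 vans opened.

9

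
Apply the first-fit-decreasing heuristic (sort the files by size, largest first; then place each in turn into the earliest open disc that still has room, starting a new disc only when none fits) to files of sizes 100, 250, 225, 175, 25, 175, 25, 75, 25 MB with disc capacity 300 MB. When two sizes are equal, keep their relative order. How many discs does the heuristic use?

Sorted descending: 250, 225, 175, 175, 100, 75, 25, 25, 25.
  250 → disc 1 (new)  [load 250/300]
  225 → disc 2 (new)  [load 225/300]
  175 → disc 3 (new)  [load 175/300]
  175 → disc 4 (new)  [load 175/300]
  100 → disc 3  [load 275/300]
  75 → disc 2  [load 300/300]
  25 → disc 1  [load 275/300]
  25 → disc 1  [load 300/300]
  25 → disc 3  [load 300/300]
4 discs opened.

4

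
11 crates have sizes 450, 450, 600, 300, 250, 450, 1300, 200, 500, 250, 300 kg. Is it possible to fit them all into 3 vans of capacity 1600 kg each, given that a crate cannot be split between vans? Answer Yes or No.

No

Total = 5050 kg; ⌈5050/1600⌉ = 4.
At least 4 vans are required, but only 3 are allowed.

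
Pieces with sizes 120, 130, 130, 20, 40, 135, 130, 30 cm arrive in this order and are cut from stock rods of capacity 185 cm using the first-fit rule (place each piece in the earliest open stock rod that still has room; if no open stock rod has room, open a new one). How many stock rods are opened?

5

  120 → stock rod 1 (new)  [load 120/185]
  130 → stock rod 2 (new)  [load 130/185]
  130 → stock rod 3 (new)  [load 130/185]
  20 → stock rod 1  [load 140/185]
  40 → stock rod 1  [load 180/185]
  135 → stock rod 4 (new)  [load 135/185]
  130 → stock rod 5 (new)  [load 130/185]
  30 → stock rod 2  [load 160/185]
5 stock rods opened.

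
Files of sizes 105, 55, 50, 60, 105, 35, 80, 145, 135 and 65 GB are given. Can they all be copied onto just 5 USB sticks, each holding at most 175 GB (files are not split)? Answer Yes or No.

No

Total = 835 GB; ⌈835/175⌉ = 5.
The bound of 5 does not rule out 5, but exhaustive search shows no assignment into 5 USB sticks of capacity 175 GB exists — the minimum is 6.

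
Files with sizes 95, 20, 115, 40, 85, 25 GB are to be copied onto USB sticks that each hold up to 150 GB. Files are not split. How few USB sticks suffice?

3

Total = 115 + 95 + 85 + 40 + 25 + 20 = 380 GB.
Lower bound: ⌈380/150⌉ = 3 USB sticks.
A packing using 3 USB sticks:
  USB stick 1: 115 + 25 = 140
  USB stick 2: 95 + 40 = 135
  USB stick 3: 85 + 20 = 105
This matches the lower bound, so 3 is optimal.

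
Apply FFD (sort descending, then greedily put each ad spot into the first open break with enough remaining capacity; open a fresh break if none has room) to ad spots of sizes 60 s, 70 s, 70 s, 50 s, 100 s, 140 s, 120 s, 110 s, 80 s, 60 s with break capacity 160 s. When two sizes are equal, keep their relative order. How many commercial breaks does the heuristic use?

6

Sorted descending: 140, 120, 110, 100, 80, 70, 70, 60, 60, 50.
  140 → break 1 (new)  [load 140/160]
  120 → break 2 (new)  [load 120/160]
  110 → break 3 (new)  [load 110/160]
  100 → break 4 (new)  [load 100/160]
  80 → break 5 (new)  [load 80/160]
  70 → break 5  [load 150/160]
  70 → break 6 (new)  [load 70/160]
  60 → break 4  [load 160/160]
  60 → break 6  [load 130/160]
  50 → break 3  [load 160/160]
6 commercial breaks opened.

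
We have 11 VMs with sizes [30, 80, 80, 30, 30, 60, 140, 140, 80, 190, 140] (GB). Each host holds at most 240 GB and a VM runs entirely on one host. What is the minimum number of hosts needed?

5

Total = 190 + 140 + 140 + 140 + 80 + 80 + 80 + 60 + 30 + 30 + 30 = 1000 GB.
Lower bound: ⌈1000/240⌉ = 5 hosts.
A packing using 5 hosts:
  host 1: 190 + 30 = 220
  host 2: 140 + 80 = 220
  host 3: 140 + 80 = 220
  host 4: 140 + 80 = 220
  host 5: 60 + 30 + 30 = 120
This matches the lower bound, so 5 is optimal.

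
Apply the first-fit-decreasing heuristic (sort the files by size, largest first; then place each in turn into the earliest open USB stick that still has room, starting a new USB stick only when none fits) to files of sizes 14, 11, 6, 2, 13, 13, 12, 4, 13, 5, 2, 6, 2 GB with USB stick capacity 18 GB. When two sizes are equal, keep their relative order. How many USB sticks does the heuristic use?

Sorted descending: 14, 13, 13, 13, 12, 11, 6, 6, 5, 4, 2, 2, 2.
  14 → USB stick 1 (new)  [load 14/18]
  13 → USB stick 2 (new)  [load 13/18]
  13 → USB stick 3 (new)  [load 13/18]
  13 → USB stick 4 (new)  [load 13/18]
  12 → USB stick 5 (new)  [load 12/18]
  11 → USB stick 6 (new)  [load 11/18]
  6 → USB stick 5  [load 18/18]
  6 → USB stick 6  [load 17/18]
  5 → USB stick 2  [load 18/18]
  4 → USB stick 1  [load 18/18]
  2 → USB stick 3  [load 15/18]
  2 → USB stick 3  [load 17/18]
  2 → USB stick 4  [load 15/18]
6 USB sticks opened.

6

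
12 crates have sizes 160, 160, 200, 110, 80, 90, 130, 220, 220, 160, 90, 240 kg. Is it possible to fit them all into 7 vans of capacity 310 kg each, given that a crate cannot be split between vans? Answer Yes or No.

A valid assignment using 7 vans:
  van 1: 240 = 240
  van 2: 220 + 90 = 310
  van 3: 220 + 90 = 310
  van 4: 200 + 110 = 310
  van 5: 160 + 130 = 290
  van 6: 160 + 80 = 240
  van 7: 160 = 160
Every load is within 310 kg, so 7 vans suffice.

Yes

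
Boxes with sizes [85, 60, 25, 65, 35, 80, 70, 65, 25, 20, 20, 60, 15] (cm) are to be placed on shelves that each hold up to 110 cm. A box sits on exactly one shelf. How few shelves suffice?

Total = 85 + 80 + 70 + 65 + 65 + 60 + 60 + 35 + 25 + 25 + 20 + 20 + 15 = 625 cm.
Lower bound: ⌈625/110⌉ = 6 shelves.
Also, 7 boxes each exceed 55 cm, and no two of those can share a shelf, so at least 7 shelves are needed.
A packing using 7 shelves:
  shelf 1: 85 + 25 = 110
  shelf 2: 80 + 25 = 105
  shelf 3: 70 + 35 = 105
  shelf 4: 65 + 20 + 20 = 105
  shelf 5: 65 + 15 = 80
  shelf 6: 60 = 60
  shelf 7: 60 = 60
This matches the lower bound, so 7 is optimal.

7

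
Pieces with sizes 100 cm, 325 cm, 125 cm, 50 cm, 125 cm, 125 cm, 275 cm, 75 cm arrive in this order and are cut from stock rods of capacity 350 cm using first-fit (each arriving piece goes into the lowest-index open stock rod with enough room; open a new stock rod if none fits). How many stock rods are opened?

  100 → stock rod 1 (new)  [load 100/350]
  325 → stock rod 2 (new)  [load 325/350]
  125 → stock rod 1  [load 225/350]
  50 → stock rod 1  [load 275/350]
  125 → stock rod 3 (new)  [load 125/350]
  125 → stock rod 3  [load 250/350]
  275 → stock rod 4 (new)  [load 275/350]
  75 → stock rod 1  [load 350/350]
4 stock rods opened.

4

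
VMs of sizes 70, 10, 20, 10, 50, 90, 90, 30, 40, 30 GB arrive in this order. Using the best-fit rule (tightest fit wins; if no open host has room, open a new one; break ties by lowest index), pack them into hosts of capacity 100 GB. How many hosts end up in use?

5

  70 → host 1 (new)  [load 70/100]
  10 → host 1  [load 80/100]
  20 → host 1  [load 100/100]
  10 → host 2 (new)  [load 10/100]
  50 → host 2  [load 60/100]
  90 → host 3 (new)  [load 90/100]
  90 → host 4 (new)  [load 90/100]
  30 → host 2  [load 90/100]
  40 → host 5 (new)  [load 40/100]
  30 → host 5  [load 70/100]
5 hosts opened.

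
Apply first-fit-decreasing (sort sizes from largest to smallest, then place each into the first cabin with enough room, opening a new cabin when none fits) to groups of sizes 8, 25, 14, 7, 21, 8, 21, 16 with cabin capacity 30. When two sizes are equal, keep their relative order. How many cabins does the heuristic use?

Sorted descending: 25, 21, 21, 16, 14, 8, 8, 7.
  25 → cabin 1 (new)  [load 25/30]
  21 → cabin 2 (new)  [load 21/30]
  21 → cabin 3 (new)  [load 21/30]
  16 → cabin 4 (new)  [load 16/30]
  14 → cabin 4  [load 30/30]
  8 → cabin 2  [load 29/30]
  8 → cabin 3  [load 29/30]
  7 → cabin 5 (new)  [load 7/30]
5 cabins opened.

5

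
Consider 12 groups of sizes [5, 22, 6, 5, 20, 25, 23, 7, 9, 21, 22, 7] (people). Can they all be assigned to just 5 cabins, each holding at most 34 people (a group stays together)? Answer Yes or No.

No

Total = 172 people; ⌈172/34⌉ = 6.
At least 6 cabins are required, but only 5 are allowed.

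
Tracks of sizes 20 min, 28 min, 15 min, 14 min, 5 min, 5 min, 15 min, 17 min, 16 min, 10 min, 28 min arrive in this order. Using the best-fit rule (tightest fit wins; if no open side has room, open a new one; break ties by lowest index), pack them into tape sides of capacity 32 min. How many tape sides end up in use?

6

  20 → side 1 (new)  [load 20/32]
  28 → side 2 (new)  [load 28/32]
  15 → side 3 (new)  [load 15/32]
  14 → side 3  [load 29/32]
  5 → side 1  [load 25/32]
  5 → side 1  [load 30/32]
  15 → side 4 (new)  [load 15/32]
  17 → side 4  [load 32/32]
  16 → side 5 (new)  [load 16/32]
  10 → side 5  [load 26/32]
  28 → side 6 (new)  [load 28/32]
6 tape sides opened.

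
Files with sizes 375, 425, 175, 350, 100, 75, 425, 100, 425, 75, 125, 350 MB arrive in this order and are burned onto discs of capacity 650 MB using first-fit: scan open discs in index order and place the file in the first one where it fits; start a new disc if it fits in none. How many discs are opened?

  375 → disc 1 (new)  [load 375/650]
  425 → disc 2 (new)  [load 425/650]
  175 → disc 1  [load 550/650]
  350 → disc 3 (new)  [load 350/650]
  100 → disc 1  [load 650/650]
  75 → disc 2  [load 500/650]
  425 → disc 4 (new)  [load 425/650]
  100 → disc 2  [load 600/650]
  425 → disc 5 (new)  [load 425/650]
  75 → disc 3  [load 425/650]
  125 → disc 3  [load 550/650]
  350 → disc 6 (new)  [load 350/650]
6 discs opened.

6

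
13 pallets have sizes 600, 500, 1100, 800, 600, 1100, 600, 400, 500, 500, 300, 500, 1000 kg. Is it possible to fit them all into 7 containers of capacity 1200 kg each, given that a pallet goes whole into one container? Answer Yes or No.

Total = 8500 kg; ⌈8500/1200⌉ = 8.
At least 8 containers are required, but only 7 are allowed.

No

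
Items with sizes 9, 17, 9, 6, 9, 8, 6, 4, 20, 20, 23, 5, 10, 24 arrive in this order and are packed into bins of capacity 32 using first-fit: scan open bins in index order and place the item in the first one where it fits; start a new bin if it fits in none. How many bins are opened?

6

  9 → bin 1 (new)  [load 9/32]
  17 → bin 1  [load 26/32]
  9 → bin 2 (new)  [load 9/32]
  6 → bin 1  [load 32/32]
  9 → bin 2  [load 18/32]
  8 → bin 2  [load 26/32]
  6 → bin 2  [load 32/32]
  4 → bin 3 (new)  [load 4/32]
  20 → bin 3  [load 24/32]
  20 → bin 4 (new)  [load 20/32]
  23 → bin 5 (new)  [load 23/32]
  5 → bin 3  [load 29/32]
  10 → bin 4  [load 30/32]
  24 → bin 6 (new)  [load 24/32]
6 bins opened.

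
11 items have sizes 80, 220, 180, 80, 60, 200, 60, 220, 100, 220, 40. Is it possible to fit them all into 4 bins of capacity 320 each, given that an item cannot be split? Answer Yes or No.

Total = 1460; ⌈1460/320⌉ = 5.
At least 5 bins are required, but only 4 are allowed.

No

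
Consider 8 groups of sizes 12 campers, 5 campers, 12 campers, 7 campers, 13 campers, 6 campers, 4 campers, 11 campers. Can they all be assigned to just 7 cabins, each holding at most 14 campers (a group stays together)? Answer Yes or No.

A valid assignment using 6 cabins:
  cabin 1: 13 = 13
  cabin 2: 12 = 12
  cabin 3: 12 = 12
  cabin 4: 11 = 11
  cabin 5: 7 + 6 = 13
  cabin 6: 5 + 4 = 9
That uses only 6 ≤ 7, so 7 cabins are enough.

Yes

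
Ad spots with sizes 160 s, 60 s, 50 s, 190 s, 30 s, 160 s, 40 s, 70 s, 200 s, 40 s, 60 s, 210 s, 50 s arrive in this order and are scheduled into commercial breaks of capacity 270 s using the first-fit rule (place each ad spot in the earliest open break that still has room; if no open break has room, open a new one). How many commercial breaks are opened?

  160 → break 1 (new)  [load 160/270]
  60 → break 1  [load 220/270]
  50 → break 1  [load 270/270]
  190 → break 2 (new)  [load 190/270]
  30 → break 2  [load 220/270]
  160 → break 3 (new)  [load 160/270]
  40 → break 2  [load 260/270]
  70 → break 3  [load 230/270]
  200 → break 4 (new)  [load 200/270]
  40 → break 3  [load 270/270]
  60 → break 4  [load 260/270]
  210 → break 5 (new)  [load 210/270]
  50 → break 5  [load 260/270]
5 commercial breaks opened.

5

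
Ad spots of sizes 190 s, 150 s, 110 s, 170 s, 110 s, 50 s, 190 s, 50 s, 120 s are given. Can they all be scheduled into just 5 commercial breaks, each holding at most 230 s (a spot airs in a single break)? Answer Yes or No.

No

Total = 1140 s; ⌈1140/230⌉ = 5.
The bound of 5 does not rule out 5, but exhaustive search shows no assignment into 5 commercial breaks of capacity 230 s exists — the minimum is 6.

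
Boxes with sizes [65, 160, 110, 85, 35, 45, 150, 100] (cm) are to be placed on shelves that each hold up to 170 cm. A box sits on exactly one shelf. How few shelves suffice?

Total = 160 + 150 + 110 + 100 + 85 + 65 + 45 + 35 = 750 cm.
Lower bound: ⌈750/170⌉ = 5 shelves.
A packing using 5 shelves:
  shelf 1: 160 = 160
  shelf 2: 150 = 150
  shelf 3: 110 + 45 = 155
  shelf 4: 100 + 65 = 165
  shelf 5: 85 + 35 = 120
This matches the lower bound, so 5 is optimal.

5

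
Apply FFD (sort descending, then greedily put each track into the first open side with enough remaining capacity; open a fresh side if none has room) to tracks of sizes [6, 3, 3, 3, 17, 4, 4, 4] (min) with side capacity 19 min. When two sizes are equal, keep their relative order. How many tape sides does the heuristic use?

Sorted descending: 17, 6, 4, 4, 4, 3, 3, 3.
  17 → side 1 (new)  [load 17/19]
  6 → side 2 (new)  [load 6/19]
  4 → side 2  [load 10/19]
  4 → side 2  [load 14/19]
  4 → side 2  [load 18/19]
  3 → side 3 (new)  [load 3/19]
  3 → side 3  [load 6/19]
  3 → side 3  [load 9/19]
3 tape sides opened.

3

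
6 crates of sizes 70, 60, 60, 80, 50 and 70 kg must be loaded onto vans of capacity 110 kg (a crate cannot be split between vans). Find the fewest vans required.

Total = 80 + 70 + 70 + 60 + 60 + 50 = 390 kg.
Lower bound: ⌈390/110⌉ = 4 vans.
Also, 5 crates each exceed 55 kg, and no two of those can share a van, so at least 5 vans are needed.
A packing using 5 vans:
  van 1: 80 = 80
  van 2: 70 = 70
  van 3: 70 = 70
  van 4: 60 + 50 = 110
  van 5: 60 = 60
This matches the lower bound, so 5 is optimal.

5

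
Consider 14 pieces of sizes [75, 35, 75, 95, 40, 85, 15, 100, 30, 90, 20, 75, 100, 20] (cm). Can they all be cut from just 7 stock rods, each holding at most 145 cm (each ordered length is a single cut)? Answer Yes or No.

Total = 855 cm; ⌈855/145⌉ = 6.
8 pieces each exceed half the capacity and cannot share a stock rod, forcing at least 8 stock rods.
At least 8 stock rods are required, but only 7 are allowed.

No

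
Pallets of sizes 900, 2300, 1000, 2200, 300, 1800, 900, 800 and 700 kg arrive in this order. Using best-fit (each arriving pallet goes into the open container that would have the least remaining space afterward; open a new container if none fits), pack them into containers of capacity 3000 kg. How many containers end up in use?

4

  900 → container 1 (new)  [load 900/3000]
  2300 → container 2 (new)  [load 2300/3000]
  1000 → container 1  [load 1900/3000]
  2200 → container 3 (new)  [load 2200/3000]
  300 → container 2  [load 2600/3000]
  1800 → container 4 (new)  [load 1800/3000]
  900 → container 1  [load 2800/3000]
  800 → container 3  [load 3000/3000]
  700 → container 4  [load 2500/3000]
4 containers opened.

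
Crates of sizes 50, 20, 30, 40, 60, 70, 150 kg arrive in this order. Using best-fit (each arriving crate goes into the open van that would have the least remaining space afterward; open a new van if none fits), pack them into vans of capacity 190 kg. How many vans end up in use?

  50 → van 1 (new)  [load 50/190]
  20 → van 1  [load 70/190]
  30 → van 1  [load 100/190]
  40 → van 1  [load 140/190]
  60 → van 2 (new)  [load 60/190]
  70 → van 2  [load 130/190]
  150 → van 3 (new)  [load 150/190]
3 vans opened.

3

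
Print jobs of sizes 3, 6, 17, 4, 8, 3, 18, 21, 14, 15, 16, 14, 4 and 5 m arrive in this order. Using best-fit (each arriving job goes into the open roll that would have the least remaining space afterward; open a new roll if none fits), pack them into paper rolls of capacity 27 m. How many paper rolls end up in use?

8

  3 → roll 1 (new)  [load 3/27]
  6 → roll 1  [load 9/27]
  17 → roll 1  [load 26/27]
  4 → roll 2 (new)  [load 4/27]
  8 → roll 2  [load 12/27]
  3 → roll 2  [load 15/27]
  18 → roll 3 (new)  [load 18/27]
  21 → roll 4 (new)  [load 21/27]
  14 → roll 5 (new)  [load 14/27]
  15 → roll 6 (new)  [load 15/27]
  16 → roll 7 (new)  [load 16/27]
  14 → roll 8 (new)  [load 14/27]
  4 → roll 4  [load 25/27]
  5 → roll 3  [load 23/27]
8 paper rolls opened.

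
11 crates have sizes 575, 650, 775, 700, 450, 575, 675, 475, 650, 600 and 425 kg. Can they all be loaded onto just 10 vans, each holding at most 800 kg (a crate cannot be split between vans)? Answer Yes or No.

Total = 6550 kg; ⌈6550/800⌉ = 9.
11 crates each exceed half the capacity and cannot share a van, forcing at least 11 vans.
At least 11 vans are required, but only 10 are allowed.

No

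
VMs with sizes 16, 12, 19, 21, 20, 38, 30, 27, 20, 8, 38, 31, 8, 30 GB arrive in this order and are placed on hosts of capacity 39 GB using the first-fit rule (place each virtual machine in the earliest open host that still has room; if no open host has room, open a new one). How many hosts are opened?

10

  16 → host 1 (new)  [load 16/39]
  12 → host 1  [load 28/39]
  19 → host 2 (new)  [load 19/39]
  21 → host 3 (new)  [load 21/39]
  20 → host 2  [load 39/39]
  38 → host 4 (new)  [load 38/39]
  30 → host 5 (new)  [load 30/39]
  27 → host 6 (new)  [load 27/39]
  20 → host 7 (new)  [load 20/39]
  8 → host 1  [load 36/39]
  38 → host 8 (new)  [load 38/39]
  31 → host 9 (new)  [load 31/39]
  8 → host 3  [load 29/39]
  30 → host 10 (new)  [load 30/39]
10 hosts opened.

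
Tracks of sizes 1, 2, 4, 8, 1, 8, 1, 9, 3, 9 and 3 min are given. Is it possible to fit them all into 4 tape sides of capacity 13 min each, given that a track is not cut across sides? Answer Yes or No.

Yes

A valid assignment using 4 tape sides:
  side 1: 9 + 4 = 13
  side 2: 9 + 3 + 1 = 13
  side 3: 8 + 3 + 2 = 13
  side 4: 8 + 1 + 1 = 10
Every load is within 13 min, so 4 tape sides suffice.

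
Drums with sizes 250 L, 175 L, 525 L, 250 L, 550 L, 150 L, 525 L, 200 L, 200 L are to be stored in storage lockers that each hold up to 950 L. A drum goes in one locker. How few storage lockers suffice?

3

Total = 550 + 525 + 525 + 250 + 250 + 200 + 200 + 175 + 150 = 2825 L.
Lower bound: ⌈2825/950⌉ = 3 storage lockers.
A packing using 3 storage lockers:
  locker 1: 550 + 250 + 150 = 950
  locker 2: 525 + 250 + 175 = 950
  locker 3: 525 + 200 + 200 = 925
This matches the lower bound, so 3 is optimal.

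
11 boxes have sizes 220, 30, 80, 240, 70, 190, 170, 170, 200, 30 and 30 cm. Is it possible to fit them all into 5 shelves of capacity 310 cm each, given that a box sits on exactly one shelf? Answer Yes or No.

No

Total = 1430 cm; ⌈1430/310⌉ = 5.
6 boxes each exceed half the capacity and cannot share a shelf, forcing at least 6 shelves.
At least 6 shelves are required, but only 5 are allowed.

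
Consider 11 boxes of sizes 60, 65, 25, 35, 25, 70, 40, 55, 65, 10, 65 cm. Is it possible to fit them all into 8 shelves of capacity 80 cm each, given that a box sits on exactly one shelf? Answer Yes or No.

A valid assignment using 8 shelves:
  shelf 1: 70 + 10 = 80
  shelf 2: 65 = 65
  shelf 3: 65 = 65
  shelf 4: 65 = 65
  shelf 5: 60 = 60
  shelf 6: 55 + 25 = 80
  shelf 7: 40 + 35 = 75
  shelf 8: 25 = 25
Every load is within 80 cm, so 8 shelves suffice.

Yes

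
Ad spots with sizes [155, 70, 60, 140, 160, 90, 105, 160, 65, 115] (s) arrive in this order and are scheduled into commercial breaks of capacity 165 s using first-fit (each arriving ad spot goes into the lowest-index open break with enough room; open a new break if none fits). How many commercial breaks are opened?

  155 → break 1 (new)  [load 155/165]
  70 → break 2 (new)  [load 70/165]
  60 → break 2  [load 130/165]
  140 → break 3 (new)  [load 140/165]
  160 → break 4 (new)  [load 160/165]
  90 → break 5 (new)  [load 90/165]
  105 → break 6 (new)  [load 105/165]
  160 → break 7 (new)  [load 160/165]
  65 → break 5  [load 155/165]
  115 → break 8 (new)  [load 115/165]
8 commercial breaks opened.

8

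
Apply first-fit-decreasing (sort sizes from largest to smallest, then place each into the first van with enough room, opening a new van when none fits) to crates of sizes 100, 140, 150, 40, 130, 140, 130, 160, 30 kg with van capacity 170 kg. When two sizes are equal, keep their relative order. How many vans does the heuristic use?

Sorted descending: 160, 150, 140, 140, 130, 130, 100, 40, 30.
  160 → van 1 (new)  [load 160/170]
  150 → van 2 (new)  [load 150/170]
  140 → van 3 (new)  [load 140/170]
  140 → van 4 (new)  [load 140/170]
  130 → van 5 (new)  [load 130/170]
  130 → van 6 (new)  [load 130/170]
  100 → van 7 (new)  [load 100/170]
  40 → van 5  [load 170/170]
  30 → van 3  [load 170/170]
7 vans opened.

7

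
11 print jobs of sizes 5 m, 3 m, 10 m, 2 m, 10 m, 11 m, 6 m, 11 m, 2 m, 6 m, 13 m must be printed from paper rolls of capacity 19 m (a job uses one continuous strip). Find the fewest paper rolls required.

Total = 13 + 11 + 11 + 10 + 10 + 6 + 6 + 5 + 3 + 2 + 2 = 79 m.
Lower bound: ⌈79/19⌉ = 5 paper rolls.
A packing using 5 paper rolls:
  roll 1: 13 + 6 = 19
  roll 2: 11 + 6 + 2 = 19
  roll 3: 11 + 5 + 3 = 19
  roll 4: 10 + 2 = 12
  roll 5: 10 = 10
This matches the lower bound, so 5 is optimal.

5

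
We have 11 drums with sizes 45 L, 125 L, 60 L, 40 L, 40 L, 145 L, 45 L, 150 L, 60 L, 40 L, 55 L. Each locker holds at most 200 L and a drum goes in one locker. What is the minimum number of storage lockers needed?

Total = 150 + 145 + 125 + 60 + 60 + 55 + 45 + 45 + 40 + 40 + 40 = 805 L.
Lower bound: ⌈805/200⌉ = 5 storage lockers.
A packing using 5 storage lockers:
  locker 1: 150 + 45 = 195
  locker 2: 145 + 55 = 200
  locker 3: 125 + 60 = 185
  locker 4: 60 + 45 + 40 + 40 = 185
  locker 5: 40 = 40
This matches the lower bound, so 5 is optimal.

5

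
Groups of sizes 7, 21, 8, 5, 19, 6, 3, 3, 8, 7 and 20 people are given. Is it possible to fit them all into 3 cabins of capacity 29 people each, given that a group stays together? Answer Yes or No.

Total = 107 people; ⌈107/29⌉ = 4.
At least 4 cabins are required, but only 3 are allowed.

No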